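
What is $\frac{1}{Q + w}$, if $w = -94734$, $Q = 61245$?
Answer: $- \frac{1}{33489} \approx -2.9861 \cdot 10^{-5}$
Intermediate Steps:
$\frac{1}{Q + w} = \frac{1}{61245 - 94734} = \frac{1}{-33489} = - \frac{1}{33489}$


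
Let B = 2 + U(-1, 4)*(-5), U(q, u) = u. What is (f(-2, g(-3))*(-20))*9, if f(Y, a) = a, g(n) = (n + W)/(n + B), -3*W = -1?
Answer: -160/7 ≈ -22.857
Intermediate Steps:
W = 1/3 (W = -1/3*(-1) = 1/3 ≈ 0.33333)
B = -18 (B = 2 + 4*(-5) = 2 - 20 = -18)
g(n) = (1/3 + n)/(-18 + n) (g(n) = (n + 1/3)/(n - 18) = (1/3 + n)/(-18 + n))
(f(-2, g(-3))*(-20))*9 = (((1/3 - 3)/(-18 - 3))*(-20))*9 = ((-8/3/(-21))*(-20))*9 = (-1/21*(-8/3)*(-20))*9 = ((8/63)*(-20))*9 = -160/63*9 = -160/7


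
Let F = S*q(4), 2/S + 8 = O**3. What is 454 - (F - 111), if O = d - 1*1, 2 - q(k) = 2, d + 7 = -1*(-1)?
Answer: 565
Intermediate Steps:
d = -6 (d = -7 - 1*(-1) = -7 + 1 = -6)
q(k) = 0 (q(k) = 2 - 1*2 = 2 - 2 = 0)
O = -7 (O = -6 - 1*1 = -6 - 1 = -7)
S = -2/351 (S = 2/(-8 + (-7)**3) = 2/(-8 - 343) = 2/(-351) = 2*(-1/351) = -2/351 ≈ -0.0056980)
F = 0 (F = -2/351*0 = 0)
454 - (F - 111) = 454 - (0 - 111) = 454 - 1*(-111) = 454 + 111 = 565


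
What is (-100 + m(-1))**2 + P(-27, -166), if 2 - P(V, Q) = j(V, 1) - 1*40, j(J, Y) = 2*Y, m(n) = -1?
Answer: 10241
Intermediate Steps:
P(V, Q) = 40 (P(V, Q) = 2 - (2*1 - 1*40) = 2 - (2 - 40) = 2 - 1*(-38) = 2 + 38 = 40)
(-100 + m(-1))**2 + P(-27, -166) = (-100 - 1)**2 + 40 = (-101)**2 + 40 = 10201 + 40 = 10241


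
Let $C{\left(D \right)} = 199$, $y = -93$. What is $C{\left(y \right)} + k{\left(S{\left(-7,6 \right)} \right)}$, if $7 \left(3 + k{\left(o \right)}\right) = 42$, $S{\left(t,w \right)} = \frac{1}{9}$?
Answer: $202$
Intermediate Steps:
$S{\left(t,w \right)} = \frac{1}{9}$
$k{\left(o \right)} = 3$ ($k{\left(o \right)} = -3 + \frac{1}{7} \cdot 42 = -3 + 6 = 3$)
$C{\left(y \right)} + k{\left(S{\left(-7,6 \right)} \right)} = 199 + 3 = 202$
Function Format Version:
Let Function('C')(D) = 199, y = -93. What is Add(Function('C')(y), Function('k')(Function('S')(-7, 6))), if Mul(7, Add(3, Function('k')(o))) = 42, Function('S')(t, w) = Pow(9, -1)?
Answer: 202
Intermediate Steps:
Function('S')(t, w) = Rational(1, 9)
Function('k')(o) = 3 (Function('k')(o) = Add(-3, Mul(Rational(1, 7), 42)) = Add(-3, 6) = 3)
Add(Function('C')(y), Function('k')(Function('S')(-7, 6))) = Add(199, 3) = 202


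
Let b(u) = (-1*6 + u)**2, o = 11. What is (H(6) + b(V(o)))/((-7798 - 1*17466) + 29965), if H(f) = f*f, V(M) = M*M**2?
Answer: 1755661/4701 ≈ 373.47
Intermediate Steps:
V(M) = M**3
H(f) = f**2
b(u) = (-6 + u)**2
(H(6) + b(V(o)))/((-7798 - 1*17466) + 29965) = (6**2 + (-6 + 11**3)**2)/((-7798 - 1*17466) + 29965) = (36 + (-6 + 1331)**2)/((-7798 - 17466) + 29965) = (36 + 1325**2)/(-25264 + 29965) = (36 + 1755625)/4701 = 1755661*(1/4701) = 1755661/4701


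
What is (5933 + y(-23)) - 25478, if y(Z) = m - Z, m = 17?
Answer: -19505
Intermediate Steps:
y(Z) = 17 - Z
(5933 + y(-23)) - 25478 = (5933 + (17 - 1*(-23))) - 25478 = (5933 + (17 + 23)) - 25478 = (5933 + 40) - 25478 = 5973 - 25478 = -19505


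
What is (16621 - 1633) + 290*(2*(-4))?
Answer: 12668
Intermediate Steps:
(16621 - 1633) + 290*(2*(-4)) = 14988 + 290*(-8) = 14988 - 2320 = 12668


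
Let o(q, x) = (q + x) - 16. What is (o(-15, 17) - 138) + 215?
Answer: 63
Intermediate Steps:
o(q, x) = -16 + q + x
(o(-15, 17) - 138) + 215 = ((-16 - 15 + 17) - 138) + 215 = (-14 - 138) + 215 = -152 + 215 = 63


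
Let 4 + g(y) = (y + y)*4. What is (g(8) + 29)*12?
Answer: 1068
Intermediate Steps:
g(y) = -4 + 8*y (g(y) = -4 + (y + y)*4 = -4 + (2*y)*4 = -4 + 8*y)
(g(8) + 29)*12 = ((-4 + 8*8) + 29)*12 = ((-4 + 64) + 29)*12 = (60 + 29)*12 = 89*12 = 1068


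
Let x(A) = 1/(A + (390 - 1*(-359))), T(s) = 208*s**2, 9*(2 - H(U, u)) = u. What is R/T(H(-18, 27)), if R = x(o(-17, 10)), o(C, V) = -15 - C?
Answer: 1/156208 ≈ 6.4017e-6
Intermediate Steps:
H(U, u) = 2 - u/9
x(A) = 1/(749 + A) (x(A) = 1/(A + (390 + 359)) = 1/(A + 749) = 1/(749 + A))
R = 1/751 (R = 1/(749 + (-15 - 1*(-17))) = 1/(749 + (-15 + 17)) = 1/(749 + 2) = 1/751 ≈ 0.0013316)
R/T(H(-18, 27)) = 1/(751*((208*(2 - 1/9*27)**2))) = 1/(751*((208*(2 - 3)**2))) = 1/(751*((208*(-1)**2))) = 1/(751*((208*1))) = (1/751)/208 = (1/751)*(1/208) = 1/156208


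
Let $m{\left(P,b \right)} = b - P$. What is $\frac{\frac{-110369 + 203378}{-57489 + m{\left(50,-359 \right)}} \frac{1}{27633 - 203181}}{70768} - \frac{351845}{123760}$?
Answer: $- \frac{81113503409196875}{28531333918000256} \approx -2.843$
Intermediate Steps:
$\frac{\frac{-110369 + 203378}{-57489 + m{\left(50,-359 \right)}} \frac{1}{27633 - 203181}}{70768} - \frac{351845}{123760} = \frac{\frac{-110369 + 203378}{-57489 - 409} \frac{1}{27633 - 203181}}{70768} - \frac{351845}{123760} = \frac{93009 \frac{1}{-57489 - 409}}{27633 - 203181} \cdot \frac{1}{70768} - \frac{5413}{1904} = \frac{93009 \frac{1}{-57489 - 409}}{-175548} \cdot \frac{1}{70768} - \frac{5413}{1904} = \frac{93009}{-57898} \left(- \frac{1}{175548}\right) \frac{1}{70768} - \frac{5413}{1904} = 93009 \left(- \frac{1}{57898}\right) \left(- \frac{1}{175548}\right) \frac{1}{70768} - \frac{5413}{1904} = \left(- \frac{93009}{57898}\right) \left(- \frac{1}{175548}\right) \frac{1}{70768} - \frac{5413}{1904} = \frac{31003}{3387959368} \cdot \frac{1}{70768} - \frac{5413}{1904} = \frac{31003}{239759108554624} - \frac{5413}{1904} = - \frac{81113503409196875}{28531333918000256}$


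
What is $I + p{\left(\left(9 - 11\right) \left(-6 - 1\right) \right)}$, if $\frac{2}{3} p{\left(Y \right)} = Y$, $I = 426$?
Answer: $447$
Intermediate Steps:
$p{\left(Y \right)} = \frac{3 Y}{2}$
$I + p{\left(\left(9 - 11\right) \left(-6 - 1\right) \right)} = 426 + \frac{3 \left(9 - 11\right) \left(-6 - 1\right)}{2} = 426 + \frac{3 \left(\left(-2\right) \left(-7\right)\right)}{2} = 426 + \frac{3}{2} \cdot 14 = 426 + 21 = 447$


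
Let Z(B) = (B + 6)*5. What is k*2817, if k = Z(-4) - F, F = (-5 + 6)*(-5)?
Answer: 42255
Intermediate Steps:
Z(B) = 30 + 5*B (Z(B) = (6 + B)*5 = 30 + 5*B)
F = -5 (F = 1*(-5) = -5)
k = 15 (k = (30 + 5*(-4)) - 1*(-5) = (30 - 20) + 5 = 10 + 5 = 15)
k*2817 = 15*2817 = 42255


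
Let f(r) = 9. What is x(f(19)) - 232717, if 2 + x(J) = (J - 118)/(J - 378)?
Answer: -85873202/369 ≈ -2.3272e+5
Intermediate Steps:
x(J) = -2 + (-118 + J)/(-378 + J) (x(J) = -2 + (J - 118)/(J - 378) = -2 + (-118 + J)/(-378 + J))
x(f(19)) - 232717 = (638 - 1*9)/(-378 + 9) - 232717 = (638 - 9)/(-369) - 232717 = -1/369*629 - 232717 = -629/369 - 232717 = -85873202/369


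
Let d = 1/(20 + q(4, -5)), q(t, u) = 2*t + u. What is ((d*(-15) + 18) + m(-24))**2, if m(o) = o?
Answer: 23409/529 ≈ 44.251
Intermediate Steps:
q(t, u) = u + 2*t
d = 1/23 (d = 1/(20 + (-5 + 2*4)) = 1/(20 + (-5 + 8)) = 1/(20 + 3) = 1/23 ≈ 0.043478)
((d*(-15) + 18) + m(-24))**2 = (((1/23)*(-15) + 18) - 24)**2 = ((-15/23 + 18) - 24)**2 = (399/23 - 24)**2 = (-153/23)**2 = 23409/529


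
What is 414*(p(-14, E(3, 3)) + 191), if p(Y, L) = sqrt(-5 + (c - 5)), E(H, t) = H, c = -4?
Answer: 79074 + 414*I*sqrt(14) ≈ 79074.0 + 1549.0*I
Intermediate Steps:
p(Y, L) = I*sqrt(14) (p(Y, L) = sqrt(-5 + (-4 - 5)) = sqrt(-5 - 9) = sqrt(-14) = I*sqrt(14))
414*(p(-14, E(3, 3)) + 191) = 414*(I*sqrt(14) + 191) = 414*(191 + I*sqrt(14)) = 79074 + 414*I*sqrt(14)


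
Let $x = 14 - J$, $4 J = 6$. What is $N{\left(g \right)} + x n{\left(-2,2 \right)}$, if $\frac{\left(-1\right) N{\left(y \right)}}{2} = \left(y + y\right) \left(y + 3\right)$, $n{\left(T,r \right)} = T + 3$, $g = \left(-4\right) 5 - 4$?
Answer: $- \frac{4007}{2} \approx -2003.5$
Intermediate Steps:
$g = -24$ ($g = -20 - 4 = -24$)
$n{\left(T,r \right)} = 3 + T$
$N{\left(y \right)} = - 4 y \left(3 + y\right)$ ($N{\left(y \right)} = - 2 \left(y + y\right) \left(y + 3\right) = - 2 \cdot 2 y \left(3 + y\right) = - 4 y \left(3 + y\right)$)
$J = \frac{3}{2}$ ($J = \frac{1}{4} \cdot 6 = \frac{3}{2} \approx 1.5$)
$x = \frac{25}{2}$ ($x = 14 - \frac{3}{2} = \frac{25}{2} \approx 12.5$)
$N{\left(g \right)} + x n{\left(-2,2 \right)} = \left(-4\right) \left(-24\right) \left(3 - 24\right) + \frac{25 \left(3 - 2\right)}{2} = \left(-4\right) \left(-24\right) \left(-21\right) + \frac{25}{2} \cdot 1 = -2016 + \frac{25}{2} = - \frac{4007}{2}$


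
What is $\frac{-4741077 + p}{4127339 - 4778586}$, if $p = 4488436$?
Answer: $\frac{252641}{651247} \approx 0.38793$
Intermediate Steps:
$\frac{-4741077 + p}{4127339 - 4778586} = \frac{-4741077 + 4488436}{4127339 - 4778586} = - \frac{252641}{-651247} = \left(-252641\right) \left(- \frac{1}{651247}\right) = \frac{252641}{651247}$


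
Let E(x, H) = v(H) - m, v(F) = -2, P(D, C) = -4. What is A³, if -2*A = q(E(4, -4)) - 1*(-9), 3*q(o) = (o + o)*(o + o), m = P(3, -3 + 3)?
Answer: -79507/216 ≈ -368.09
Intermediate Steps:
m = -4
E(x, H) = 2 (E(x, H) = -2 - 1*(-4) = -2 + 4 = 2)
q(o) = 4*o²/3 (q(o) = ((o + o)*(o + o))/3 = ((2*o)*(2*o))/3 = (4*o²)/3 = 4*o²/3)
A = -43/6 (A = -((4/3)*2² - 1*(-9))/2 = -((4/3)*4 + 9)/2 = -(16/3 + 9)/2 = -½*43/3 = -43/6 ≈ -7.1667)
A³ = (-43/6)³ = -79507/216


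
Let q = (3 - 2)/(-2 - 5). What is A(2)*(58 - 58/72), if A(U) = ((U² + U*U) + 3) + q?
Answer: 39121/63 ≈ 620.97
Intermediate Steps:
q = -⅐ (q = 1/(-7) = 1*(-⅐) = -⅐ ≈ -0.14286)
A(U) = 20/7 + 2*U² (A(U) = ((U² + U*U) + 3) - ⅐ = ((U² + U²) + 3) - ⅐ = (2*U² + 3) - ⅐ = (3 + 2*U²) - ⅐ = 20/7 + 2*U²)
A(2)*(58 - 58/72) = (20/7 + 2*2²)*(58 - 58/72) = (20/7 + 2*4)*(58 - 58*1/72) = (20/7 + 8)*(58 - 29/36) = (76/7)*(2059/36) = 39121/63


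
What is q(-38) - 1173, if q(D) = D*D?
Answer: 271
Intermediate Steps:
q(D) = D²
q(-38) - 1173 = (-38)² - 1173 = 1444 - 1173 = 271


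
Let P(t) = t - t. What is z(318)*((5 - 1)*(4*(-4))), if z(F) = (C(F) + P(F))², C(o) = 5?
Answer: -1600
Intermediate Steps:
P(t) = 0
z(F) = 25 (z(F) = (5 + 0)² = 5² = 25)
z(318)*((5 - 1)*(4*(-4))) = 25*((5 - 1)*(4*(-4))) = 25*(4*(-16)) = 25*(-64) = -1600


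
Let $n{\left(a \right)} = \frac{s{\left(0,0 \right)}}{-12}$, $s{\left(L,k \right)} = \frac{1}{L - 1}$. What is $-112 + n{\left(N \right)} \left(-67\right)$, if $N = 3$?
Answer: $- \frac{1411}{12} \approx -117.58$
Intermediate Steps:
$s{\left(L,k \right)} = \frac{1}{-1 + L}$
$n{\left(a \right)} = \frac{1}{12}$ ($n{\left(a \right)} = \frac{1}{\left(-1 + 0\right) \left(-12\right)} = \frac{1}{-1} \left(- \frac{1}{12}\right) = \left(-1\right) \left(- \frac{1}{12}\right) = \frac{1}{12}$)
$-112 + n{\left(N \right)} \left(-67\right) = -112 + \frac{1}{12} \left(-67\right) = -112 - \frac{67}{12} = - \frac{1411}{12}$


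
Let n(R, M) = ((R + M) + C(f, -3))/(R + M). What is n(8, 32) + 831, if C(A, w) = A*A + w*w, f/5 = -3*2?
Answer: 34189/40 ≈ 854.72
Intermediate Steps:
f = -30 (f = 5*(-3*2) = 5*(-6) = -30)
C(A, w) = A² + w²
n(R, M) = (909 + M + R)/(M + R) (n(R, M) = ((R + M) + ((-30)² + (-3)²))/(R + M) = ((M + R) + (900 + 9))/(M + R) = ((M + R) + 909)/(M + R) = (909 + M + R)/(M + R))
n(8, 32) + 831 = (909 + 32 + 8)/(32 + 8) + 831 = 949/40 + 831 = 34189/40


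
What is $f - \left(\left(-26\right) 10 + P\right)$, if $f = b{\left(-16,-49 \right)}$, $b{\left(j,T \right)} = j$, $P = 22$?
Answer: $222$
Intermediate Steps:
$f = -16$
$f - \left(\left(-26\right) 10 + P\right) = -16 - \left(\left(-26\right) 10 + 22\right) = -16 - \left(-260 + 22\right) = -16 - -238 = -16 + 238 = 222$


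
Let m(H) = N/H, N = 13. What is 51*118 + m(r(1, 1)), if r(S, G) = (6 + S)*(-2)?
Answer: 84239/14 ≈ 6017.1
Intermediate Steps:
r(S, G) = -12 - 2*S
m(H) = 13/H
51*118 + m(r(1, 1)) = 51*118 + 13/(-12 - 2*1) = 6018 + 13/(-12 - 2) = 6018 + 13/(-14) = 6018 + 13*(-1/14) = 6018 - 13/14 = 84239/14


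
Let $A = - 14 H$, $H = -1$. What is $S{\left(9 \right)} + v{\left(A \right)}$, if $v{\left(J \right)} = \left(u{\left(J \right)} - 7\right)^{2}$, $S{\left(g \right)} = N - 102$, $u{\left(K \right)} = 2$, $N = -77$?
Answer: $-154$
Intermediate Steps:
$S{\left(g \right)} = -179$ ($S{\left(g \right)} = -77 - 102 = -179$)
$A = 14$ ($A = \left(-14\right) \left(-1\right) = 14$)
$v{\left(J \right)} = 25$ ($v{\left(J \right)} = \left(2 - 7\right)^{2} = \left(-5\right)^{2} = 25$)
$S{\left(9 \right)} + v{\left(A \right)} = -179 + 25 = -154$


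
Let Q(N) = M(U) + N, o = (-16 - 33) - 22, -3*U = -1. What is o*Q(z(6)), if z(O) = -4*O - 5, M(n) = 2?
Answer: 1917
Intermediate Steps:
U = ⅓ (U = -⅓*(-1) = ⅓ ≈ 0.33333)
o = -71 (o = -49 - 22 = -71)
z(O) = -5 - 4*O
Q(N) = 2 + N
o*Q(z(6)) = -71*(2 + (-5 - 4*6)) = -71*(2 + (-5 - 24)) = -71*(2 - 29) = -71*(-27) = 1917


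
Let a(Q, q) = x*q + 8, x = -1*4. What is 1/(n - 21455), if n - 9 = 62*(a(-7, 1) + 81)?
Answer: -1/16176 ≈ -6.1820e-5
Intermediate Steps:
x = -4
a(Q, q) = 8 - 4*q (a(Q, q) = -4*q + 8 = 8 - 4*q)
n = 5279 (n = 9 + 62*((8 - 4*1) + 81) = 9 + 62*((8 - 4) + 81) = 9 + 62*(4 + 81) = 9 + 62*85 = 9 + 5270 = 5279)
1/(n - 21455) = 1/(5279 - 21455) = 1/(-16176) = -1/16176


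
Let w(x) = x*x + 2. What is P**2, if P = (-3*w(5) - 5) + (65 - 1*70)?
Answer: 8281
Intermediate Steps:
w(x) = 2 + x**2 (w(x) = x**2 + 2 = 2 + x**2)
P = -91 (P = (-3*(2 + 5**2) - 5) + (65 - 1*70) = (-3*(2 + 25) - 5) + (65 - 70) = (-3*27 - 5) - 5 = (-81 - 5) - 5 = -86 - 5 = -91)
P**2 = (-91)**2 = 8281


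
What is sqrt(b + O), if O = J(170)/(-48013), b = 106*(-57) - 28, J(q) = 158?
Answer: 2*I*sqrt(9690349011)/2527 ≈ 77.91*I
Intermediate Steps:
b = -6070 (b = -6042 - 28 = -6070)
O = -158/48013 (O = 158/(-48013) = 158*(-1/48013) = -158/48013 ≈ -0.0032908)
sqrt(b + O) = sqrt(-6070 - 158/48013) = sqrt(-291439068/48013) = 2*I*sqrt(9690349011)/2527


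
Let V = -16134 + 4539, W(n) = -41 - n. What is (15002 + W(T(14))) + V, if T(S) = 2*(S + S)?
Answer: 3310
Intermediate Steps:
T(S) = 4*S (T(S) = 2*(2*S) = 4*S)
V = -11595
(15002 + W(T(14))) + V = (15002 + (-41 - 4*14)) - 11595 = (15002 + (-41 - 1*56)) - 11595 = (15002 + (-41 - 56)) - 11595 = (15002 - 97) - 11595 = 14905 - 11595 = 3310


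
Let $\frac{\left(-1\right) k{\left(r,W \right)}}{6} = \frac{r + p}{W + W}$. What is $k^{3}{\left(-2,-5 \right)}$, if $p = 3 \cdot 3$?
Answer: $\frac{9261}{125} \approx 74.088$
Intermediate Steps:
$p = 9$
$k{\left(r,W \right)} = - \frac{3 \left(9 + r\right)}{W}$ ($k{\left(r,W \right)} = - 6 \frac{r + 9}{W + W} = - 6 \frac{9 + r}{2 W} = - \frac{3 \left(9 + r\right)}{W}$)
$k^{3}{\left(-2,-5 \right)} = \left(\frac{3 \left(-9 - -2\right)}{-5}\right)^{3} = \left(3 \left(- \frac{1}{5}\right) \left(-9 + 2\right)\right)^{3} = \left(3 \left(- \frac{1}{5}\right) \left(-7\right)\right)^{3} = \left(\frac{21}{5}\right)^{3} = \frac{9261}{125}$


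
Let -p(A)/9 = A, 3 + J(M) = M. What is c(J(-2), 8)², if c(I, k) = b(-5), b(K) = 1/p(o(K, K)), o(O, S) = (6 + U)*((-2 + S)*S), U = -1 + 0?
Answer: 1/2480625 ≈ 4.0312e-7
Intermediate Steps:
J(M) = -3 + M
U = -1
o(O, S) = 5*S*(-2 + S) (o(O, S) = (6 - 1)*((-2 + S)*S) = 5*(S*(-2 + S)) = 5*S*(-2 + S))
p(A) = -9*A
b(K) = -1/(45*K*(-2 + K)) (b(K) = 1/(-45*K*(-2 + K)) = -1/(45*K*(-2 + K)))
c(I, k) = -1/1575 (c(I, k) = -1/45/(-5*(-2 - 5)) = -1/45*(-⅕)/(-7) = -1/45*(-⅕)*(-⅐) = -1/1575)
c(J(-2), 8)² = (-1/1575)² = 1/2480625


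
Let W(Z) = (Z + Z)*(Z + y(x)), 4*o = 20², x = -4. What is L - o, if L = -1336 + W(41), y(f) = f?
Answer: 1598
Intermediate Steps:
o = 100 (o = (¼)*20² = (¼)*400 = 100)
W(Z) = 2*Z*(-4 + Z) (W(Z) = (Z + Z)*(Z - 4) = (2*Z)*(-4 + Z) = 2*Z*(-4 + Z))
L = 1698 (L = -1336 + 2*41*(-4 + 41) = -1336 + 2*41*37 = -1336 + 3034 = 1698)
L - o = 1698 - 1*100 = 1698 - 100 = 1598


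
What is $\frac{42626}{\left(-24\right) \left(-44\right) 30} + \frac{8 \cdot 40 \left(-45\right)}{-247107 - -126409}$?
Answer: $\frac{1400266237}{955928160} \approx 1.4648$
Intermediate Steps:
$\frac{42626}{\left(-24\right) \left(-44\right) 30} + \frac{8 \cdot 40 \left(-45\right)}{-247107 - -126409} = \frac{42626}{1056 \cdot 30} + \frac{320 \left(-45\right)}{-247107 + 126409} = \frac{42626}{31680} - \frac{14400}{-120698} = 42626 \cdot \frac{1}{31680} - - \frac{7200}{60349} = \frac{21313}{15840} + \frac{7200}{60349} = \frac{1400266237}{955928160}$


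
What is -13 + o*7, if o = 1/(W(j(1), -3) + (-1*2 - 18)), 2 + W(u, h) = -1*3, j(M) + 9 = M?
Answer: -332/25 ≈ -13.280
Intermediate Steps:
j(M) = -9 + M
W(u, h) = -5 (W(u, h) = -2 - 1*3 = -2 - 3 = -5)
o = -1/25 (o = 1/(-5 + (-1*2 - 18)) = 1/(-5 + (-2 - 18)) = 1/(-5 - 20) = 1/(-25) = -1/25 ≈ -0.040000)
-13 + o*7 = -13 - 1/25*7 = -13 - 7/25 = -332/25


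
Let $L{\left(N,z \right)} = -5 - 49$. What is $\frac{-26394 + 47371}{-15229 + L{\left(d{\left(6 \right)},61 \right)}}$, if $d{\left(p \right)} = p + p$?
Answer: $- \frac{20977}{15283} \approx -1.3726$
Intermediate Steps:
$d{\left(p \right)} = 2 p$
$L{\left(N,z \right)} = -54$ ($L{\left(N,z \right)} = -5 - 49 = -54$)
$\frac{-26394 + 47371}{-15229 + L{\left(d{\left(6 \right)},61 \right)}} = \frac{-26394 + 47371}{-15229 - 54} = \frac{20977}{-15283} = 20977 \left(- \frac{1}{15283}\right) = - \frac{20977}{15283}$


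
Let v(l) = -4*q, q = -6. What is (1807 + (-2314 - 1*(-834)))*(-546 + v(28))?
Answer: -170694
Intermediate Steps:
v(l) = 24 (v(l) = -4*(-6) = 24)
(1807 + (-2314 - 1*(-834)))*(-546 + v(28)) = (1807 + (-2314 - 1*(-834)))*(-546 + 24) = (1807 + (-2314 + 834))*(-522) = (1807 - 1480)*(-522) = 327*(-522) = -170694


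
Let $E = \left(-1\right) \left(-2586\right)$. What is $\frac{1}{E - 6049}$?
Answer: $- \frac{1}{3463} \approx -0.00028877$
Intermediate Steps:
$E = 2586$
$\frac{1}{E - 6049} = \frac{1}{2586 - 6049} = \frac{1}{-3463} = - \frac{1}{3463}$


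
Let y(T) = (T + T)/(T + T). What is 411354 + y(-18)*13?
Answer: 411367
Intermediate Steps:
y(T) = 1 (y(T) = (2*T)/((2*T)) = (2*T)*(1/(2*T)) = 1)
411354 + y(-18)*13 = 411354 + 1*13 = 411354 + 13 = 411367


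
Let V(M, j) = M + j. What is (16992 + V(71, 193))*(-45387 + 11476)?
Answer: -585168216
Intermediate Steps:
(16992 + V(71, 193))*(-45387 + 11476) = (16992 + (71 + 193))*(-45387 + 11476) = (16992 + 264)*(-33911) = 17256*(-33911) = -585168216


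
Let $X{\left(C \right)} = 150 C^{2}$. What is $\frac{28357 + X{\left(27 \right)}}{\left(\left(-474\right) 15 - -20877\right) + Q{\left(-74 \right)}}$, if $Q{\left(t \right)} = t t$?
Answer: $\frac{137707}{19243} \approx 7.1562$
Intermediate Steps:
$Q{\left(t \right)} = t^{2}$
$\frac{28357 + X{\left(27 \right)}}{\left(\left(-474\right) 15 - -20877\right) + Q{\left(-74 \right)}} = \frac{28357 + 150 \cdot 27^{2}}{\left(\left(-474\right) 15 - -20877\right) + \left(-74\right)^{2}} = \frac{28357 + 150 \cdot 729}{\left(-7110 + 20877\right) + 5476} = \frac{28357 + 109350}{13767 + 5476} = \frac{137707}{19243}$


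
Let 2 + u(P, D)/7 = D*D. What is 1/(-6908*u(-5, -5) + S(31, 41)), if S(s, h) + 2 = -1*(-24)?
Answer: -1/1112166 ≈ -8.9915e-7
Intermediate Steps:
S(s, h) = 22 (S(s, h) = -2 - 1*(-24) = -2 + 24 = 22)
u(P, D) = -14 + 7*D² (u(P, D) = -14 + 7*(D*D) = -14 + 7*D²)
1/(-6908*u(-5, -5) + S(31, 41)) = 1/(-6908*(-14 + 7*(-5)²) + 22) = 1/(-6908*(-14 + 7*25) + 22) = 1/(-6908*(-14 + 175) + 22) = 1/(-6908*161 + 22) = 1/(-1112188 + 22) = 1/(-1112166) = -1/1112166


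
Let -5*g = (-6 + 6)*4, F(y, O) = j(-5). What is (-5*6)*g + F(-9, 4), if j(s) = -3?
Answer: -3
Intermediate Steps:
F(y, O) = -3
g = 0 (g = -(-6 + 6)*4/5 = -0*4 = -1/5*0 = 0)
(-5*6)*g + F(-9, 4) = -5*6*0 - 3 = -30*0 - 3 = 0 - 3 = -3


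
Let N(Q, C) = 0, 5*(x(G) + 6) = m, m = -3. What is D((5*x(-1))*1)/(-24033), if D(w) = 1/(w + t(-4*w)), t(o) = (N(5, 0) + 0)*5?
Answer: 1/793089 ≈ 1.2609e-6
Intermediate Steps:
x(G) = -33/5 (x(G) = -6 + (⅕)*(-3) = -6 - ⅗ = -33/5)
t(o) = 0 (t(o) = (0 + 0)*5 = 0*5 = 0)
D(w) = 1/w (D(w) = 1/(w + 0) = 1/w)
D((5*x(-1))*1)/(-24033) = 1/(((5*(-33/5))*1)*(-24033)) = -1/24033/(-33*1) = -1/24033/(-33) = -1/33*(-1/24033) = 1/793089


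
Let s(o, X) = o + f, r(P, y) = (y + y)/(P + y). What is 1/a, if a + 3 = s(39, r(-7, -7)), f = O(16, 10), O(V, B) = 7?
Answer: 1/43 ≈ 0.023256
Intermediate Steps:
r(P, y) = 2*y/(P + y) (r(P, y) = (2*y)/(P + y) = 2*y/(P + y))
f = 7
s(o, X) = 7 + o (s(o, X) = o + 7 = 7 + o)
a = 43 (a = -3 + (7 + 39) = -3 + 46 = 43)
1/a = 1/43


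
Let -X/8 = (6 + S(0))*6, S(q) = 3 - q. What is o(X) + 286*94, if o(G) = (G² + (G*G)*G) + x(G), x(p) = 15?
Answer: -80408045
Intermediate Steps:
X = -432 (X = -8*(6 + (3 - 1*0))*6 = -8*(6 + (3 + 0))*6 = -8*(6 + 3)*6 = -72*6 = -8*54 = -432)
o(G) = 15 + G² + G³ (o(G) = (G² + (G*G)*G) + 15 = (G² + G²*G) + 15 = (G² + G³) + 15 = 15 + G² + G³)
o(X) + 286*94 = (15 + (-432)² + (-432)³) + 286*94 = (15 + 186624 - 80621568) + 26884 = -80434929 + 26884 = -80408045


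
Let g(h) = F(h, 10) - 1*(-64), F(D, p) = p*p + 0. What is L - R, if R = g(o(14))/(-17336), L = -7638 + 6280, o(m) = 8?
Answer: -5885531/4334 ≈ -1358.0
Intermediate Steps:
L = -1358
F(D, p) = p**2 (F(D, p) = p**2 + 0 = p**2)
g(h) = 164 (g(h) = 10**2 - 1*(-64) = 100 + 64 = 164)
R = -41/4334 (R = 164/(-17336) = 164*(-1/17336) = -41/4334 ≈ -0.0094601)
L - R = -1358 - 1*(-41/4334) = -1358 + 41/4334 = -5885531/4334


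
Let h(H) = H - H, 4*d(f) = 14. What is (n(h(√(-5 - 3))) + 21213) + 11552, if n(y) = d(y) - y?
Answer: 65537/2 ≈ 32769.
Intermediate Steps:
d(f) = 7/2 (d(f) = (¼)*14 = 7/2)
h(H) = 0
n(y) = 7/2 - y
(n(h(√(-5 - 3))) + 21213) + 11552 = ((7/2 - 1*0) + 21213) + 11552 = ((7/2 + 0) + 21213) + 11552 = (7/2 + 21213) + 11552 = 42433/2 + 11552 = 65537/2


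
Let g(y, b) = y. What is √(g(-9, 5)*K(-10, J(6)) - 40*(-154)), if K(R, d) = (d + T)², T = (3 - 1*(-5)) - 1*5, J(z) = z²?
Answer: I*√7529 ≈ 86.77*I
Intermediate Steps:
T = 3 (T = (3 + 5) - 5 = 8 - 5 = 3)
K(R, d) = (3 + d)² (K(R, d) = (d + 3)² = (3 + d)²)
√(g(-9, 5)*K(-10, J(6)) - 40*(-154)) = √(-9*(3 + 6²)² - 40*(-154)) = √(-9*(3 + 36)² + 6160) = √(-9*39² + 6160) = √(-9*1521 + 6160) = √(-13689 + 6160) = √(-7529) = I*√7529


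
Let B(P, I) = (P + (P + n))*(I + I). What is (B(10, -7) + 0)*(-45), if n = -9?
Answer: 6930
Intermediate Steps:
B(P, I) = 2*I*(-9 + 2*P) (B(P, I) = (P + (P - 9))*(I + I) = (P + (-9 + P))*(2*I) = (-9 + 2*P)*(2*I) = 2*I*(-9 + 2*P))
(B(10, -7) + 0)*(-45) = (2*(-7)*(-9 + 2*10) + 0)*(-45) = (2*(-7)*(-9 + 20) + 0)*(-45) = (2*(-7)*11 + 0)*(-45) = (-154 + 0)*(-45) = -154*(-45) = 6930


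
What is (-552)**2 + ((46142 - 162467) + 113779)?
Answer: 302158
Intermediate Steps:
(-552)**2 + ((46142 - 162467) + 113779) = 304704 + (-116325 + 113779) = 304704 - 2546 = 302158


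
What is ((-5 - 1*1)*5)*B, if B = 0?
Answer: 0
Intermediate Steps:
((-5 - 1*1)*5)*B = ((-5 - 1*1)*5)*0 = ((-5 - 1)*5)*0 = -6*5*0 = -30*0 = 0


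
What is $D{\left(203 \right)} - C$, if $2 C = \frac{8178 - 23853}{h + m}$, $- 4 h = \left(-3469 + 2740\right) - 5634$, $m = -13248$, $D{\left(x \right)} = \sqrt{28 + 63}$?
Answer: $- \frac{950}{1413} + \sqrt{91} \approx 8.8671$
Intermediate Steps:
$D{\left(x \right)} = \sqrt{91}$
$h = \frac{6363}{4}$ ($h = - \frac{\left(-3469 + 2740\right) - 5634}{4} = - \frac{-729 - 5634}{4} = \left(- \frac{1}{4}\right) \left(-6363\right) = \frac{6363}{4} \approx 1590.8$)
$C = \frac{950}{1413}$ ($C = \frac{\left(8178 - 23853\right) \frac{1}{\frac{6363}{4} - 13248}}{2} = \frac{\left(-15675\right) \frac{1}{- \frac{46629}{4}}}{2} = \frac{\left(-15675\right) \left(- \frac{4}{46629}\right)}{2} = \frac{1}{2} \cdot \frac{1900}{1413} = \frac{950}{1413} \approx 0.67233$)
$D{\left(203 \right)} - C = \sqrt{91} - \frac{950}{1413} = - \frac{950}{1413} + \sqrt{91}$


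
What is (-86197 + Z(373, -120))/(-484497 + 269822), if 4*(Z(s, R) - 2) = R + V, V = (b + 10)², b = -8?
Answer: 86224/214675 ≈ 0.40165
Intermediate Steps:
V = 4 (V = (-8 + 10)² = 2² = 4)
Z(s, R) = 3 + R/4 (Z(s, R) = 2 + (R + 4)/4 = 2 + (4 + R)/4 = 2 + (1 + R/4) = 3 + R/4)
(-86197 + Z(373, -120))/(-484497 + 269822) = (-86197 + (3 + (¼)*(-120)))/(-484497 + 269822) = (-86197 + (3 - 30))/(-214675) = (-86197 - 27)*(-1/214675) = -86224*(-1/214675) = 86224/214675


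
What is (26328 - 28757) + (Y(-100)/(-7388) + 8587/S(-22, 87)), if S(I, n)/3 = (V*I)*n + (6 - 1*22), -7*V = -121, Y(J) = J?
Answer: -3118645319207/1283882946 ≈ -2429.1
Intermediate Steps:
V = 121/7 (V = -1/7*(-121) = 121/7 ≈ 17.286)
S(I, n) = -48 + 363*I*n/7 (S(I, n) = 3*((121*I/7)*n + (6 - 1*22)) = 3*(121*I*n/7 + (6 - 22)) = 3*(121*I*n/7 - 16) = 3*(-16 + 121*I*n/7) = -48 + 363*I*n/7)
(26328 - 28757) + (Y(-100)/(-7388) + 8587/S(-22, 87)) = (26328 - 28757) + (-100/(-7388) + 8587/(-48 + (363/7)*(-22)*87)) = -2429 + (-100*(-1/7388) + 8587/(-48 - 694782/7)) = -2429 + (25/1847 + 8587/(-695118/7)) = -2429 + (25/1847 + 8587*(-7/695118)) = -2429 + (25/1847 - 60109/695118) = -2429 - 93643373/1283882946 = -3118645319207/1283882946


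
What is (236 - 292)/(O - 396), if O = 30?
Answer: 28/183 ≈ 0.15301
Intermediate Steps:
(236 - 292)/(O - 396) = (236 - 292)/(30 - 396) = -56/(-366) = -56*(-1/366) = 28/183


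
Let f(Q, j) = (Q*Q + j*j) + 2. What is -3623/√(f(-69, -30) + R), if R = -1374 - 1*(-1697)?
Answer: -3623*√5986/5986 ≈ -46.827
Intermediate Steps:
R = 323 (R = -1374 + 1697 = 323)
f(Q, j) = 2 + Q² + j² (f(Q, j) = (Q² + j²) + 2 = 2 + Q² + j²)
-3623/√(f(-69, -30) + R) = -3623/√((2 + (-69)² + (-30)²) + 323) = -3623/√((2 + 4761 + 900) + 323) = -3623/√(5663 + 323) = -3623*√5986/5986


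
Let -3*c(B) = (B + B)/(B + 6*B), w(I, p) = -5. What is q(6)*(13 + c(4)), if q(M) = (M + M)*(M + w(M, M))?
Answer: 1084/7 ≈ 154.86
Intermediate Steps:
q(M) = 2*M*(-5 + M) (q(M) = (M + M)*(M - 5) = (2*M)*(-5 + M) = 2*M*(-5 + M))
c(B) = -2/21 (c(B) = -(B + B)/(3*(B + 6*B)) = -2*B/(3*(7*B)) = -2*B*1/(7*B)/3 = -1/3*2/7 = -2/21)
q(6)*(13 + c(4)) = (2*6*(-5 + 6))*(13 - 2/21) = (2*6*1)*(271/21) = 12*(271/21) = 1084/7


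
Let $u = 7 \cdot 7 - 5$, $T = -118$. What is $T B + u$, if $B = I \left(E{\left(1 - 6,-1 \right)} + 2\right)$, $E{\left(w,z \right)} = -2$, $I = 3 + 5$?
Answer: $44$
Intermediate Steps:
$I = 8$
$B = 0$ ($B = 8 \left(-2 + 2\right) = 8 \cdot 0 = 0$)
$u = 44$ ($u = 49 - 5 = 44$)
$T B + u = \left(-118\right) 0 + 44 = 0 + 44 = 44$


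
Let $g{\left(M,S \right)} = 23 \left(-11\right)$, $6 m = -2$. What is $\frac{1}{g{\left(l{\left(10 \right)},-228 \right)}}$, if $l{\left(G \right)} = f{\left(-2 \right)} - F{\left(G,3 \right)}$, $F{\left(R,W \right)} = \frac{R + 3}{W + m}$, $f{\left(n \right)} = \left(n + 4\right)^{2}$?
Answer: $- \frac{1}{253} \approx -0.0039526$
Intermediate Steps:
$f{\left(n \right)} = \left(4 + n\right)^{2}$
$m = - \frac{1}{3}$ ($m = \frac{1}{6} \left(-2\right) = - \frac{1}{3} \approx -0.33333$)
$F{\left(R,W \right)} = \frac{3 + R}{- \frac{1}{3} + W}$ ($F{\left(R,W \right)} = \frac{R + 3}{W - \frac{1}{3}} = \frac{3 + R}{- \frac{1}{3} + W}$)
$l{\left(G \right)} = \frac{23}{8} - \frac{3 G}{8}$ ($l{\left(G \right)} = \left(4 - 2\right)^{2} - \frac{3 \left(3 + G\right)}{-1 + 3 \cdot 3} = 2^{2} - \frac{3 \left(3 + G\right)}{-1 + 9} = 4 - \frac{3 \left(3 + G\right)}{8} = 4 - 3 \cdot \frac{1}{8} \left(3 + G\right) = 4 - \left(\frac{9}{8} + \frac{3 G}{8}\right) = \frac{23}{8} - \frac{3 G}{8}$)
$g{\left(M,S \right)} = -253$
$\frac{1}{g{\left(l{\left(10 \right)},-228 \right)}} = \frac{1}{-253} = - \frac{1}{253}$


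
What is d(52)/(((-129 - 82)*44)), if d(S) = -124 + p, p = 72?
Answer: 13/2321 ≈ 0.0056010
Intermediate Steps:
d(S) = -52 (d(S) = -124 + 72 = -52)
d(52)/(((-129 - 82)*44)) = -52*1/(44*(-129 - 82)) = -52/((-211*44)) = -52/(-9284) = -52*(-1/9284) = 13/2321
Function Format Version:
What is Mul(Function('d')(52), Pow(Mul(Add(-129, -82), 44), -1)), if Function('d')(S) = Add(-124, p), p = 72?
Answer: Rational(13, 2321) ≈ 0.0056010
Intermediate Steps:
Function('d')(S) = -52 (Function('d')(S) = Add(-124, 72) = -52)
Mul(Function('d')(52), Pow(Mul(Add(-129, -82), 44), -1)) = Mul(-52, Pow(Mul(Add(-129, -82), 44), -1)) = Mul(-52, Pow(Mul(-211, 44), -1)) = Mul(-52, Pow(-9284, -1)) = Mul(-52, Rational(-1, 9284)) = Rational(13, 2321)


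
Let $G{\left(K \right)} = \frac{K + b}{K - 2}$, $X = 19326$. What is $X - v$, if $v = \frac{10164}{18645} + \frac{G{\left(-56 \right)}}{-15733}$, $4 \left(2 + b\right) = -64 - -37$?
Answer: $\frac{39854530903727}{2062281640} \approx 19325.0$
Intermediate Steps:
$b = - \frac{35}{4}$ ($b = -2 + \frac{-64 - -37}{4} = -2 + \frac{-64 + 37}{4} = -2 + \frac{1}{4} \left(-27\right) = -2 - \frac{27}{4} = - \frac{35}{4} \approx -8.75$)
$G{\left(K \right)} = \frac{- \frac{35}{4} + K}{-2 + K}$ ($G{\left(K \right)} = \frac{K - \frac{35}{4}}{K - 2} = \frac{- \frac{35}{4} + K}{-2 + K}$)
$v = \frac{1124070913}{2062281640}$ ($v = \frac{10164}{18645} + \frac{\frac{1}{-2 - 56} \left(- \frac{35}{4} - 56\right)}{-15733} = 10164 \cdot \frac{1}{18645} + \frac{1}{-58} \left(- \frac{259}{4}\right) \left(- \frac{1}{15733}\right) = \frac{308}{565} + \left(- \frac{1}{58}\right) \left(- \frac{259}{4}\right) \left(- \frac{1}{15733}\right) = \frac{308}{565} + \frac{259}{232} \left(- \frac{1}{15733}\right) = \frac{308}{565} - \frac{259}{3650056} = \frac{1124070913}{2062281640} \approx 0.54506$)
$X - v = 19326 - \frac{1124070913}{2062281640} = \frac{39854530903727}{2062281640}$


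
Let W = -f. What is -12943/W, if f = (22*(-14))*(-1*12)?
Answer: 1849/528 ≈ 3.5019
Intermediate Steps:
f = 3696 (f = -308*(-12) = 3696)
W = -3696 (W = -1*3696 = -3696)
-12943/W = -12943/(-3696) = -12943*(-1/3696) = 1849/528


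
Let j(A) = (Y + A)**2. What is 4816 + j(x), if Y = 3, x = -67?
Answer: 8912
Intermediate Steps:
j(A) = (3 + A)**2
4816 + j(x) = 4816 + (3 - 67)**2 = 4816 + (-64)**2 = 4816 + 4096 = 8912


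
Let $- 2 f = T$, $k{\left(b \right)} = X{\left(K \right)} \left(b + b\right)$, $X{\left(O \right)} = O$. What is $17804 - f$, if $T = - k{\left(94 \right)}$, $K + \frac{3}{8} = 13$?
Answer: $\frac{66469}{4} \approx 16617.0$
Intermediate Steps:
$K = \frac{101}{8}$ ($K = - \frac{3}{8} + 13 = \frac{101}{8} \approx 12.625$)
$k{\left(b \right)} = \frac{101 b}{4}$ ($k{\left(b \right)} = \frac{101 \left(b + b\right)}{8} = \frac{101 \cdot 2 b}{8} = \frac{101 b}{4}$)
$T = - \frac{4747}{2}$ ($T = - \frac{101 \cdot 94}{4} = \left(-1\right) \frac{4747}{2} = - \frac{4747}{2} \approx -2373.5$)
$f = \frac{4747}{4}$ ($f = \left(- \frac{1}{2}\right) \left(- \frac{4747}{2}\right) = \frac{4747}{4} \approx 1186.8$)
$17804 - f = 17804 - \frac{4747}{4} = \frac{66469}{4}$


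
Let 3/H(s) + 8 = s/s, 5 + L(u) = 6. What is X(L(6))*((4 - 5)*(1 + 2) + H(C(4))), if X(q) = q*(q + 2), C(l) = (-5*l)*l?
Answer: -72/7 ≈ -10.286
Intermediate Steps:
C(l) = -5*l²
L(u) = 1 (L(u) = -5 + 6 = 1)
H(s) = -3/7 (H(s) = 3/(-8 + s/s) = 3/(-8 + 1) = 3/(-7) = 3*(-⅐) = -3/7)
X(q) = q*(2 + q)
X(L(6))*((4 - 5)*(1 + 2) + H(C(4))) = (1*(2 + 1))*((4 - 5)*(1 + 2) - 3/7) = (1*3)*(-1*3 - 3/7) = 3*(-3 - 3/7) = 3*(-24/7) = -72/7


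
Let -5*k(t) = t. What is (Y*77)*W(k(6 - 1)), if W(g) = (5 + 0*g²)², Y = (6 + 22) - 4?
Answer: 46200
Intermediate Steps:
Y = 24 (Y = 28 - 4 = 24)
k(t) = -t/5
W(g) = 25 (W(g) = (5 + 0)² = 5² = 25)
(Y*77)*W(k(6 - 1)) = (24*77)*25 = 1848*25 = 46200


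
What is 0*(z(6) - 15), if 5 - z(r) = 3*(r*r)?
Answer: 0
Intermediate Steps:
z(r) = 5 - 3*r² (z(r) = 5 - 3*r*r = 5 - 3*r²)
0*(z(6) - 15) = 0*((5 - 3*6²) - 15) = 0*((5 - 3*36) - 15) = 0*((5 - 108) - 15) = 0*(-103 - 15) = 0*(-118) = 0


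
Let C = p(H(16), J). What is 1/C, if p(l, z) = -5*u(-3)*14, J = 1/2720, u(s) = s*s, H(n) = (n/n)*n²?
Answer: -1/630 ≈ -0.0015873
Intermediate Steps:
H(n) = n² (H(n) = 1*n² = n²)
u(s) = s²
J = 1/2720 ≈ 0.00036765
p(l, z) = -630 (p(l, z) = -5*(-3)²*14 = -5*9*14 = -45*14 = -630)
C = -630
1/C = 1/(-630) = -1/630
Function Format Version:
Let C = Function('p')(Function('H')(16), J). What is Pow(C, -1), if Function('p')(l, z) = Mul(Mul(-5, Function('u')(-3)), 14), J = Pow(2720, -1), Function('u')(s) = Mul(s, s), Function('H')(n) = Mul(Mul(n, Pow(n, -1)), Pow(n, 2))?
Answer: Rational(-1, 630) ≈ -0.0015873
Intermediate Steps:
Function('H')(n) = Pow(n, 2) (Function('H')(n) = Mul(1, Pow(n, 2)) = Pow(n, 2))
Function('u')(s) = Pow(s, 2)
J = Rational(1, 2720) ≈ 0.00036765
Function('p')(l, z) = -630 (Function('p')(l, z) = Mul(Mul(-5, Pow(-3, 2)), 14) = Mul(Mul(-5, 9), 14) = Mul(-45, 14) = -630)
C = -630
Pow(C, -1) = Pow(-630, -1) = Rational(-1, 630)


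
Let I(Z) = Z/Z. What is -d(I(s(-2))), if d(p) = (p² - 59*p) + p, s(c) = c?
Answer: 57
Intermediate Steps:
I(Z) = 1
d(p) = p² - 58*p
-d(I(s(-2))) = -(-58 + 1) = -(-57) = -1*(-57) = 57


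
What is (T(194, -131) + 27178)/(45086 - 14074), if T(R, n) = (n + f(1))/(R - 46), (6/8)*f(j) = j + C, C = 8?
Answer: 4022225/4589776 ≈ 0.87634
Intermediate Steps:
f(j) = 32/3 + 4*j/3 (f(j) = 4*(j + 8)/3 = 4*(8 + j)/3 = 32/3 + 4*j/3)
T(R, n) = (12 + n)/(-46 + R) (T(R, n) = (n + (32/3 + (4/3)*1))/(R - 46) = (n + (32/3 + 4/3))/(-46 + R) = (n + 12)/(-46 + R) = (12 + n)/(-46 + R))
(T(194, -131) + 27178)/(45086 - 14074) = ((12 - 131)/(-46 + 194) + 27178)/(45086 - 14074) = (-119/148 + 27178)/31012 = ((1/148)*(-119) + 27178)*(1/31012) = (-119/148 + 27178)*(1/31012) = (4022225/148)*(1/31012) = 4022225/4589776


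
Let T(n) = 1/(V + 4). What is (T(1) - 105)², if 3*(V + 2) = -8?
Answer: 45369/4 ≈ 11342.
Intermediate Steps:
V = -14/3 (V = -2 + (⅓)*(-8) = -2 - 8/3 = -14/3 ≈ -4.6667)
T(n) = -3/2 (T(n) = 1/(-14/3 + 4) = 1/(-⅔) = -3/2)
(T(1) - 105)² = (-3/2 - 105)² = (-213/2)² = 45369/4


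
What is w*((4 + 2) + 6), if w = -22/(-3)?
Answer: 88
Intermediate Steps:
w = 22/3 (w = -22*(-⅓) = 22/3 ≈ 7.3333)
w*((4 + 2) + 6) = 22*((4 + 2) + 6)/3 = 22*(6 + 6)/3 = (22/3)*12 = 88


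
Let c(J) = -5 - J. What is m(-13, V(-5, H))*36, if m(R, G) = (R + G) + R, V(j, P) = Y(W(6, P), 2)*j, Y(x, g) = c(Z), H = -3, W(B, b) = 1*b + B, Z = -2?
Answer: -396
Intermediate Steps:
W(B, b) = B + b (W(B, b) = b + B = B + b)
Y(x, g) = -3 (Y(x, g) = -5 - 1*(-2) = -5 + 2 = -3)
V(j, P) = -3*j
m(R, G) = G + 2*R (m(R, G) = (G + R) + R = G + 2*R)
m(-13, V(-5, H))*36 = (-3*(-5) + 2*(-13))*36 = (15 - 26)*36 = -11*36 = -396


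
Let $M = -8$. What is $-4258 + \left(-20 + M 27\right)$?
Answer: $-4494$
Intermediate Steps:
$-4258 + \left(-20 + M 27\right) = -4258 - 236 = -4494$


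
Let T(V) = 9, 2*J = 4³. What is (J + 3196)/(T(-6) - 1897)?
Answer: -807/472 ≈ -1.7097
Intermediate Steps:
J = 32 (J = (½)*4³ = (½)*64 = 32)
(J + 3196)/(T(-6) - 1897) = (32 + 3196)/(9 - 1897) = 3228/(-1888) = 3228*(-1/1888) = -807/472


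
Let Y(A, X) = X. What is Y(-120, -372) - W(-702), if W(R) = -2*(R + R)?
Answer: -3180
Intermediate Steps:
W(R) = -4*R
Y(-120, -372) - W(-702) = -372 - (-4)*(-702) = -372 - 1*2808 = -372 - 2808 = -3180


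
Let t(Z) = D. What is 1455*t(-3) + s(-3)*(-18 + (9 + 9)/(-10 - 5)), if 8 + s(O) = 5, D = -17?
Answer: -123387/5 ≈ -24677.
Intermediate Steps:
s(O) = -3 (s(O) = -8 + 5 = -3)
t(Z) = -17
1455*t(-3) + s(-3)*(-18 + (9 + 9)/(-10 - 5)) = 1455*(-17) - 3*(-18 + (9 + 9)/(-10 - 5)) = -24735 - 3*(-18 + 18/(-15)) = -24735 - 3*(-18 + 18*(-1/15)) = -24735 - 3*(-18 - 6/5) = -24735 - 3*(-96/5) = -24735 + 288/5 = -123387/5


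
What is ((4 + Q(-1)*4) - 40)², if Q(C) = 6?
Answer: 144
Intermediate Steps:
((4 + Q(-1)*4) - 40)² = ((4 + 6*4) - 40)² = ((4 + 24) - 40)² = (28 - 40)² = (-12)² = 144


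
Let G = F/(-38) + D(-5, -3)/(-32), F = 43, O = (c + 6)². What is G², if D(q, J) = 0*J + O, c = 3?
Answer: 4959529/369664 ≈ 13.416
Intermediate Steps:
O = 81 (O = (3 + 6)² = 9² = 81)
D(q, J) = 81 (D(q, J) = 0*J + 81 = 0 + 81 = 81)
G = -2227/608 (G = 43/(-38) + 81/(-32) = 43*(-1/38) + 81*(-1/32) = -43/38 - 81/32 = -2227/608 ≈ -3.6628)
G² = (-2227/608)² = 4959529/369664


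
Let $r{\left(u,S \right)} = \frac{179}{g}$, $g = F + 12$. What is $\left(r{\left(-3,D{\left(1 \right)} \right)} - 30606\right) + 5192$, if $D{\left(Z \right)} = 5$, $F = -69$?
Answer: $- \frac{1448777}{57} \approx -25417.0$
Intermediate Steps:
$g = -57$ ($g = -69 + 12 = -57$)
$r{\left(u,S \right)} = - \frac{179}{57}$ ($r{\left(u,S \right)} = \frac{179}{-57} = 179 \left(- \frac{1}{57}\right) = - \frac{179}{57}$)
$\left(r{\left(-3,D{\left(1 \right)} \right)} - 30606\right) + 5192 = \left(- \frac{179}{57} - 30606\right) + 5192 = - \frac{1744721}{57} + 5192 = - \frac{1448777}{57}$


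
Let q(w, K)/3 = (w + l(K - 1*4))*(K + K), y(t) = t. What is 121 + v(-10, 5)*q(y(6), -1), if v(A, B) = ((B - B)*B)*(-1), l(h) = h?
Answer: 121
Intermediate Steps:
q(w, K) = 6*K*(-4 + K + w) (q(w, K) = 3*((w + (K - 1*4))*(K + K)) = 3*((w + (K - 4))*(2*K)) = 3*((w + (-4 + K))*(2*K)) = 3*((-4 + K + w)*(2*K)) = 3*(2*K*(-4 + K + w)) = 6*K*(-4 + K + w))
v(A, B) = 0 (v(A, B) = (0*B)*(-1) = 0*(-1) = 0)
121 + v(-10, 5)*q(y(6), -1) = 121 + 0*(6*(-1)*(-4 - 1 + 6)) = 121 + 0*(6*(-1)*1) = 121 + 0*(-6) = 121 + 0 = 121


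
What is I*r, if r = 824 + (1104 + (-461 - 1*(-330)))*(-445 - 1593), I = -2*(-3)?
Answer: -11892900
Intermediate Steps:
I = 6
r = -1982150 (r = 824 + (1104 + (-461 + 330))*(-2038) = 824 + (1104 - 131)*(-2038) = 824 + 973*(-2038) = 824 - 1982974 = -1982150)
I*r = 6*(-1982150) = -11892900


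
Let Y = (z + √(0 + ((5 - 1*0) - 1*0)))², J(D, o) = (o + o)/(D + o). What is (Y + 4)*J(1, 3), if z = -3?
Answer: 27 - 9*√5 ≈ 6.8754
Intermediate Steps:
J(D, o) = 2*o/(D + o) (J(D, o) = (2*o)/(D + o) = 2*o/(D + o))
Y = (-3 + √5)² (Y = (-3 + √(0 + ((5 - 1*0) - 1*0)))² = (-3 + √(0 + ((5 + 0) + 0)))² = (-3 + √(0 + (5 + 0)))² = (-3 + √(0 + 5))² = (-3 + √5)² ≈ 0.58359)
(Y + 4)*J(1, 3) = ((3 - √5)² + 4)*(2*3/(1 + 3)) = (4 + (3 - √5)²)*(2*3/4) = (4 + (3 - √5)²)*(2*3*(¼)) = (4 + (3 - √5)²)*(3/2) = 6 + 3*(3 - √5)²/2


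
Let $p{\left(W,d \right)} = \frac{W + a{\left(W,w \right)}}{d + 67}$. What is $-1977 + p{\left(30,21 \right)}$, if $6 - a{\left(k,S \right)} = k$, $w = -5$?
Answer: $- \frac{86985}{44} \approx -1976.9$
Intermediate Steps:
$a{\left(k,S \right)} = 6 - k$
$p{\left(W,d \right)} = \frac{6}{67 + d}$ ($p{\left(W,d \right)} = \frac{W - \left(-6 + W\right)}{d + 67} = \frac{6}{67 + d}$)
$-1977 + p{\left(30,21 \right)} = -1977 + \frac{6}{67 + 21} = -1977 + \frac{6}{88} = -1977 + 6 \cdot \frac{1}{88} = -1977 + \frac{3}{44} = - \frac{86985}{44}$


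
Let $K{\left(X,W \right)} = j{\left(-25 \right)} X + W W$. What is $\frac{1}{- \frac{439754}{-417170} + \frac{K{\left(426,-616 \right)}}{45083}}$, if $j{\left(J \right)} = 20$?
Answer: $\frac{9403637555}{90838688751} \approx 0.10352$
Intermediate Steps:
$K{\left(X,W \right)} = W^{2} + 20 X$ ($K{\left(X,W \right)} = 20 X + W W = 20 X + W^{2} = W^{2} + 20 X$)
$\frac{1}{- \frac{439754}{-417170} + \frac{K{\left(426,-616 \right)}}{45083}} = \frac{1}{- \frac{439754}{-417170} + \frac{\left(-616\right)^{2} + 20 \cdot 426}{45083}} = \frac{1}{\left(-439754\right) \left(- \frac{1}{417170}\right) + \left(379456 + 8520\right) \frac{1}{45083}} = \frac{1}{\frac{219877}{208585} + 387976 \cdot \frac{1}{45083}} = \frac{1}{\frac{219877}{208585} + \frac{387976}{45083}} = \frac{1}{\frac{90838688751}{9403637555}} = \frac{9403637555}{90838688751}$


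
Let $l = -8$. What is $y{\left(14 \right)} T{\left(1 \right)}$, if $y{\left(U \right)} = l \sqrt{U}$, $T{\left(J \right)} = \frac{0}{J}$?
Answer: $0$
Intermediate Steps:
$T{\left(J \right)} = 0$
$y{\left(U \right)} = - 8 \sqrt{U}$
$y{\left(14 \right)} T{\left(1 \right)} = - 8 \sqrt{14} \cdot 0 = 0$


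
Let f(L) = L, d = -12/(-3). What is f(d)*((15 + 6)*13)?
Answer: 1092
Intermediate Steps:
d = 4 (d = -12*(-⅓) = 4)
f(d)*((15 + 6)*13) = 4*((15 + 6)*13) = 4*(21*13) = 4*273 = 1092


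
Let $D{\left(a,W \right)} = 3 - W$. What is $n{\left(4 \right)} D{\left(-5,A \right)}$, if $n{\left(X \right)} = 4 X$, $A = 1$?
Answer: $32$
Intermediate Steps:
$n{\left(4 \right)} D{\left(-5,A \right)} = 4 \cdot 4 \left(3 - 1\right) = 16 \left(3 - 1\right) = 16 \cdot 2 = 32$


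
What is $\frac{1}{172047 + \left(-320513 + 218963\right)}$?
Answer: $\frac{1}{70497} \approx 1.4185 \cdot 10^{-5}$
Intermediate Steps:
$\frac{1}{172047 + \left(-320513 + 218963\right)} = \frac{1}{172047 - 101550} = \frac{1}{70497}$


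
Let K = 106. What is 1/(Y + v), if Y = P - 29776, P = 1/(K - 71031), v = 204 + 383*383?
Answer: 70925/8306523224 ≈ 8.5385e-6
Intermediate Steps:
v = 146893 (v = 204 + 146689 = 146893)
P = -1/70925 (P = 1/(106 - 71031) = 1/(-70925) = -1/70925 ≈ -1.4099e-5)
Y = -2111862801/70925 (Y = -1/70925 - 29776 = -2111862801/70925 ≈ -29776.)
1/(Y + v) = 1/(-2111862801/70925 + 146893) = 1/(8306523224/70925) = 70925/8306523224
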